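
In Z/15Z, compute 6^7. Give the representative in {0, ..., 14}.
6

Use repeated squaring. Binary(7) = 111. Walk through the bits of the exponent 7 left-to-right: at each bit after the leading one, square the running value, then multiply by 6 if the bit is 1 (always reducing mod 15):
  bit 1 = 1 (leading): start with 6.
  bit 2 = 1: square 6^2 = 36 ≡ 6; bit is 1, so multiply 6·6 = 36 ≡ 6 (mod 15).
  bit 3 = 1: square 6^2 = 36 ≡ 6; bit is 1, so multiply 6·6 = 36 ≡ 6 (mod 15).
Final value: 6^7 ≡ 6 (mod 15).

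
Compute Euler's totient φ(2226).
φ is multiplicative, with φ(p^e) = p^e − p^(e−1). Factorise 2226 = 2 · 3 · 7 · 53. Then
  φ(2226) = (2 − 1) · (3 − 1) · (7 − 1) · (53 − 1) = 1 · 2 · 6 · 52 = 624.

Final answer: φ(2226) = 624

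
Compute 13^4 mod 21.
1

Use repeated squaring. Binary(4) = 100. Walk through the bits of the exponent 4 left-to-right: at each bit after the leading one, square the running value, then multiply by 13 if the bit is 1 (always reducing mod 21):
  bit 1 = 1 (leading): start with 13.
  bit 2 = 0: square 13^2 = 169 ≡ 1 (mod 21).
  bit 3 = 0: square 1^2 = 1 (mod 21).
Final value: 13^4 ≡ 1 (mod 21).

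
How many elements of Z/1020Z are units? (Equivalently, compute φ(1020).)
Z/1020Z has φ(1020) = 256 units

An element a ∈ Z/1020Z is a unit iff gcd(a, 1020) = 1, so the number of units is φ(1020). φ is multiplicative, with φ(p^e) = p^e − p^(e−1). Factorise 1020 = 2^2 · 3 · 5 · 17. Then
  φ(1020) = (2^2 − 2^1) · (3 − 1) · (5 − 1) · (17 − 1) = 2 · 2 · 4 · 16 = 256.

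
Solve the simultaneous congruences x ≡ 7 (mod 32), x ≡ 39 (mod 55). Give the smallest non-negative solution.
The moduli 32, 55 are pairwise coprime, so by the CRT there is a unique solution mod 32·55 = 1760.
Solve by successive substitution. Start with x ≡ 7 (mod 32).
  Combine with x ≡ 39 (mod 55): write x = 7 + 32·t and require 7 + 32·t ≡ 39 (mod 55), i.e. 32·t ≡ 39 − 7 ≡ 32 (mod 55). Since 32^(−1) ≡ 43 (mod 55), t ≡ 43·32 ≡ 1 (mod 55). So x ≡ 7 + 32·1 = 39 (mod 1760).
Unique solution in [0, 1760): x = 39.

Final answer: x ≡ 39 (mod 1760); the representative in [0, 1760) is 39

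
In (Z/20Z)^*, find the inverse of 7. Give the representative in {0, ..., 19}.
7^(−1) ≡ 3 (mod 20)

Apply the extended Euclidean algorithm to (20, 7), tracking rows (r, s, t) with s·20 + t·7 = r. Each division r_prev = q·r_cur + r_new produces the new row as (previous row) − q·(current row):
  row A: (20, 1, 0)   [1·20 + 0·7 = 20]
  row B: (7, 0, 1)   [0·20 + 1·7 = 7]
  20 = 2·7 + 6   → row C = row A − 2·row B = (6, 1, −2)   [check: 1·20 − 2·7 = 6]
  7 = 1·6 + 1   → row D = row B − 1·row C = (1, −1, 3)   [check: −1·20 + 3·7 = 1]
  6 = 6·1 + 0   → remainder 0, stop. gcd = 1 (last nonzero row D).
The gcd is 1, so 7 is invertible mod 20. The last nonzero row gives −1·20 + 3·7 = 1, so t = 3. So 7^(−1) ≡ 3 (mod 20). Verify: 7 · 3 = 21 ≡ 1 (mod 20). ✓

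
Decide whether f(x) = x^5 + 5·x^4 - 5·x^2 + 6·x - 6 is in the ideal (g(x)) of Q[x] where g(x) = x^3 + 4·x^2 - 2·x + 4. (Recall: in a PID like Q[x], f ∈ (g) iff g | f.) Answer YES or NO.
In Q[x] the ideal (g) consists of all multiples of g, so f ∈ (g) iff g | f, i.e. iff the remainder of f on division by g is 0. Divide f by g (g is monic, so eliminate the leading term of the running remainder at each step):
  leading term x^5: subtract (x^2)·g(x) = x^5 + 4·x^4 - 2·x^3 + 4·x^2, leaving x^4 + 2·x^3 - 9·x^2 + 6·x - 6
  leading term x^4: subtract (x)·g(x) = x^4 + 4·x^3 - 2·x^2 + 4·x, leaving -2·x^3 - 7·x^2 + 2·x - 6
  leading term -2·x^3: subtract (-2)·g(x) = -2·x^3 - 8·x^2 + 4·x - 8, leaving x^2 - 2·x + 2
The remainder r(x) = x^2 - 2·x + 2 ≠ 0 (and deg r < deg g), so g ∤ f, i.e. f ∉ (g).

Final answer: NO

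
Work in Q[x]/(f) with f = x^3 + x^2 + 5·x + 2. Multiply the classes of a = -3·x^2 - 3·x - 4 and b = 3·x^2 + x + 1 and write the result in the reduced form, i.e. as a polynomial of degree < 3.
First multiply in Q[x] without reducing: a · b = -9·x^4 - 12·x^3 - 18·x^2 - 7·x - 4. Now divide by f(x) = x^3 + x^2 + 5·x + 2, eliminating the leading term at each step:
  leading term -9·x^4: subtract (-9·x)·f(x) = -9·x^4 - 9·x^3 - 45·x^2 - 18·x, leaving -3·x^3 + 27·x^2 + 11·x - 4
  leading term -3·x^3: subtract (-3)·f(x) = -3·x^3 - 3·x^2 - 15·x - 6, leaving 30·x^2 + 26·x + 2
The degree is now < 3, so this is the remainder. Hence a · b ≡ 30·x^2 + 26·x + 2 in Q[x]/(f).

Final answer: a · b ≡ 30·x^2 + 26·x + 2 (mod f(x))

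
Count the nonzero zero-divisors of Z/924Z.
Z/924Z has 683 nonzero zero-divisors

In Z/924Z each nonzero element is either a unit (gcd with 924 is 1) or a zero-divisor (gcd > 1). The number of units is φ(924): factorise 924 = 2^2 · 3 · 7 · 11, so φ(924) = (2^2 − 2^1) · (3 − 1) · (7 − 1) · (11 − 1) = 2 · 2 · 6 · 10 = 240. The nonzero elements number 924 − 1 = 923. Hence the nonzero zero-divisors number 923 − 240 = 683.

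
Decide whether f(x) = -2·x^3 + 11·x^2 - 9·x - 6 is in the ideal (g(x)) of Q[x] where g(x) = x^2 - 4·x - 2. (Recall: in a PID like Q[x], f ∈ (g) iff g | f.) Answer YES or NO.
NO

In Q[x] the ideal (g) consists of all multiples of g, so f ∈ (g) iff g | f, i.e. iff the remainder of f on division by g is 0. Divide f by g (g is monic, so eliminate the leading term of the running remainder at each step):
  leading term -2·x^3: subtract (-2·x)·g(x) = -2·x^3 + 8·x^2 + 4·x, leaving 3·x^2 - 13·x - 6
  leading term 3·x^2: subtract (3)·g(x) = 3·x^2 - 12·x - 6, leaving -x
The remainder r(x) = -x ≠ 0 (and deg r < deg g), so g ∤ f, i.e. f ∉ (g).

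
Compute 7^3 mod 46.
21

Use repeated squaring. Binary(3) = 11. Walk through the bits of the exponent 3 left-to-right: at each bit after the leading one, square the running value, then multiply by 7 if the bit is 1 (always reducing mod 46):
  bit 1 = 1 (leading): start with 7.
  bit 2 = 1: square 7^2 = 49 ≡ 3; bit is 1, so multiply 3·7 = 21 (mod 46).
Final value: 7^3 ≡ 21 (mod 46).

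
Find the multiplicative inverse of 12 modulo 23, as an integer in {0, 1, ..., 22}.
Apply the extended Euclidean algorithm to (23, 12), tracking rows (r, s, t) with s·23 + t·12 = r. Each division r_prev = q·r_cur + r_new produces the new row as (previous row) − q·(current row):
  row A: (23, 1, 0)   [1·23 + 0·12 = 23]
  row B: (12, 0, 1)   [0·23 + 1·12 = 12]
  23 = 1·12 + 11   → row C = row A − 1·row B = (11, 1, −1)   [check: 1·23 − 1·12 = 11]
  12 = 1·11 + 1   → row D = row B − 1·row C = (1, −1, 2)   [check: −1·23 + 2·12 = 1]
  11 = 11·1 + 0   → remainder 0, stop. gcd = 1 (last nonzero row D).
The gcd is 1, so 12 is invertible mod 23. The last nonzero row gives −1·23 + 2·12 = 1, so t = 2. So 12^(−1) ≡ 2 (mod 23). Verify: 12 · 2 = 24 ≡ 1 (mod 23). ✓

Final answer: 12^(−1) ≡ 2 (mod 23)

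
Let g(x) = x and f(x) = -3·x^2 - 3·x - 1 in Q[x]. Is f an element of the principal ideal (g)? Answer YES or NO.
NO

In Q[x] the ideal (g) consists of all multiples of g, so f ∈ (g) iff g | f, i.e. iff the remainder of f on division by g is 0. Divide f by g (g is monic, so eliminate the leading term of the running remainder at each step):
  leading term -3·x^2: subtract (-3·x)·g(x) = -3·x^2, leaving -3·x - 1
  leading term -3·x: subtract (-3)·g(x) = -3·x, leaving -1
The remainder r(x) = -1 ≠ 0 (and deg r < deg g), so g ∤ f, i.e. f ∉ (g).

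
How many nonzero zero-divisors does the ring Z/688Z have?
Z/688Z has 351 nonzero zero-divisors

In Z/688Z each nonzero element is either a unit (gcd with 688 is 1) or a zero-divisor (gcd > 1). The number of units is φ(688): factorise 688 = 2^4 · 43, so φ(688) = (2^4 − 2^3) · (43 − 1) = 8 · 42 = 336. The nonzero elements number 688 − 1 = 687. Hence the nonzero zero-divisors number 687 − 336 = 351.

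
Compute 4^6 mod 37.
Use repeated squaring. Binary(6) = 110. Walk through the bits of the exponent 6 left-to-right: at each bit after the leading one, square the running value, then multiply by 4 if the bit is 1 (always reducing mod 37):
  bit 1 = 1 (leading): start with 4.
  bit 2 = 1: square 4^2 = 16; bit is 1, so multiply 16·4 = 64 ≡ 27 (mod 37).
  bit 3 = 0: square 27^2 = 729 ≡ 26 (mod 37).
Final value: 4^6 ≡ 26 (mod 37).

Final answer: 26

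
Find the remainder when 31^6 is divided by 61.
Use repeated squaring. Binary(6) = 110. Walk through the bits of the exponent 6 left-to-right: at each bit after the leading one, square the running value, then multiply by 31 if the bit is 1 (always reducing mod 61):
  bit 1 = 1 (leading): start with 31.
  bit 2 = 1: square 31^2 = 961 ≡ 46; bit is 1, so multiply 46·31 = 1426 ≡ 23 (mod 61).
  bit 3 = 0: square 23^2 = 529 ≡ 41 (mod 61).
Final value: 31^6 ≡ 41 (mod 61).

Final answer: 41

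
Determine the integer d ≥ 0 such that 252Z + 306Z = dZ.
In the PID Z, (a, b) is generated by gcd(a, b). Compute gcd(306, 252) with the extended Euclidean algorithm, tracking rows (r, s, t) with s·306 + t·252 = r:
  row A: (306, 1, 0)   [1·306 + 0·252 = 306]
  row B: (252, 0, 1)   [0·306 + 1·252 = 252]
  306 = 1·252 + 54   → row C = row A − 1·row B = (54, 1, −1)   [check: 1·306 − 1·252 = 54]
  252 = 4·54 + 36   → row D = row B − 4·row C = (36, −4, 5)   [check: −4·306 + 5·252 = 36]
  54 = 1·36 + 18   → row E = row C − 1·row D = (18, 5, −6)   [check: 5·306 − 6·252 = 18]
  36 = 2·18 + 0   → remainder 0, stop. gcd = 18 (last nonzero row E).
So gcd(252, 306) = 18, with Bézout identity 5·306 − 6·252 = 18. Containment (⊇): the Bézout identity exhibits 18 as an element of (252, 306), giving (18) ⊆ (252, 306). Containment (⊆): since 18 | 252 and 18 | 306 (252 = 18·14, 306 = 18·17), every Z-linear combination of 252 and 306 is divisible by 18, so (252, 306) ⊆ (18). Therefore (252, 306) = (18), d = 18.

Final answer: (252, 306) = (18); d = 18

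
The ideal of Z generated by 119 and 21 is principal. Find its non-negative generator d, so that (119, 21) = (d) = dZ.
In the PID Z, (a, b) is generated by gcd(a, b). Compute gcd(119, 21) with the extended Euclidean algorithm, tracking rows (r, s, t) with s·119 + t·21 = r:
  row A: (119, 1, 0)   [1·119 + 0·21 = 119]
  row B: (21, 0, 1)   [0·119 + 1·21 = 21]
  119 = 5·21 + 14   → row C = row A − 5·row B = (14, 1, −5)   [check: 1·119 − 5·21 = 14]
  21 = 1·14 + 7   → row D = row B − 1·row C = (7, −1, 6)   [check: −1·119 + 6·21 = 7]
  14 = 2·7 + 0   → remainder 0, stop. gcd = 7 (last nonzero row D).
So gcd(119, 21) = 7, with Bézout identity −1·119 + 6·21 = 7. Containment (⊇): the Bézout identity exhibits 7 as an element of (119, 21), giving (7) ⊆ (119, 21). Containment (⊆): since 7 | 119 and 7 | 21 (119 = 7·17, 21 = 7·3), every Z-linear combination of 119 and 21 is divisible by 7, so (119, 21) ⊆ (7). Therefore (119, 21) = (7), d = 7.

Final answer: (119, 21) = (7); d = 7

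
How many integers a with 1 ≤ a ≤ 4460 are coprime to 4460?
1776

The number of a ∈ {1, ..., 4460} with gcd(a, 4460) = 1 is by definition Euler's totient φ(4460). φ is multiplicative, with φ(p^e) = p^e − p^(e−1). Factorise 4460 = 2^2 · 5 · 223. Then
  φ(4460) = (2^2 − 2^1) · (5 − 1) · (223 − 1) = 2 · 4 · 222 = 1776.
So there are 1776 such integers.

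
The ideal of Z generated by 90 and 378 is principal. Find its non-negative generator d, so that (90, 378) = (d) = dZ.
In the PID Z, (a, b) is generated by gcd(a, b). Compute gcd(378, 90) with the extended Euclidean algorithm, tracking rows (r, s, t) with s·378 + t·90 = r:
  row A: (378, 1, 0)   [1·378 + 0·90 = 378]
  row B: (90, 0, 1)   [0·378 + 1·90 = 90]
  378 = 4·90 + 18   → row C = row A − 4·row B = (18, 1, −4)   [check: 1·378 − 4·90 = 18]
  90 = 5·18 + 0   → remainder 0, stop. gcd = 18 (last nonzero row C).
So gcd(90, 378) = 18, with Bézout identity 1·378 − 4·90 = 18. Containment (⊇): the Bézout identity exhibits 18 as an element of (90, 378), giving (18) ⊆ (90, 378). Containment (⊆): since 18 | 90 and 18 | 378 (90 = 18·5, 378 = 18·21), every Z-linear combination of 90 and 378 is divisible by 18, so (90, 378) ⊆ (18). Therefore (90, 378) = (18), d = 18.

Final answer: (90, 378) = (18); d = 18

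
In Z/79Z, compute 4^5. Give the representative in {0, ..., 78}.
Use repeated squaring. Binary(5) = 101. Walk through the bits of the exponent 5 left-to-right: at each bit after the leading one, square the running value, then multiply by 4 if the bit is 1 (always reducing mod 79):
  bit 1 = 1 (leading): start with 4.
  bit 2 = 0: square 4^2 = 16 (mod 79).
  bit 3 = 1: square 16^2 = 256 ≡ 19; bit is 1, so multiply 19·4 = 76 (mod 79).
Final value: 4^5 ≡ 76 (mod 79).

Final answer: 76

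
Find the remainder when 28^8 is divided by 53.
13

Use repeated squaring. Binary(8) = 1000. Walk through the bits of the exponent 8 left-to-right: at each bit after the leading one, square the running value, then multiply by 28 if the bit is 1 (always reducing mod 53):
  bit 1 = 1 (leading): start with 28.
  bit 2 = 0: square 28^2 = 784 ≡ 42 (mod 53).
  bit 3 = 0: square 42^2 = 1764 ≡ 15 (mod 53).
  bit 4 = 0: square 15^2 = 225 ≡ 13 (mod 53).
Final value: 28^8 ≡ 13 (mod 53).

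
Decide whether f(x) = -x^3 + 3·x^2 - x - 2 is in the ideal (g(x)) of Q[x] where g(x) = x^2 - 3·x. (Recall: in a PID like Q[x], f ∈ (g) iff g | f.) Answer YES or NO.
NO

In Q[x] the ideal (g) consists of all multiples of g, so f ∈ (g) iff g | f, i.e. iff the remainder of f on division by g is 0. Divide f by g (g is monic, so eliminate the leading term of the running remainder at each step):
  leading term -x^3: subtract (-x)·g(x) = -x^3 + 3·x^2, leaving -x - 2
The remainder r(x) = -x - 2 ≠ 0 (and deg r < deg g), so g ∤ f, i.e. f ∉ (g).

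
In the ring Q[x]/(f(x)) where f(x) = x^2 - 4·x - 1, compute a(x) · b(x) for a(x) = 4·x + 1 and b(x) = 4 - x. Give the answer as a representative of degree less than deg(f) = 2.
a · b ≡ -x (mod f(x))

First multiply in Q[x] without reducing: a · b = -4·x^2 + 15·x + 4. Now divide by f(x) = x^2 - 4·x - 1, eliminating the leading term at each step:
  leading term -4·x^2: subtract (-4)·f(x) = -4·x^2 + 16·x + 4, leaving -x
The degree is now < 2, so this is the remainder. Hence a · b ≡ -x in Q[x]/(f).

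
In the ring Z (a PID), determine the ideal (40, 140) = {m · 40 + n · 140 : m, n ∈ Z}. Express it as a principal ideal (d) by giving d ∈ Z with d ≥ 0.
In the PID Z, (a, b) is generated by gcd(a, b). Compute gcd(140, 40) with the extended Euclidean algorithm, tracking rows (r, s, t) with s·140 + t·40 = r:
  row A: (140, 1, 0)   [1·140 + 0·40 = 140]
  row B: (40, 0, 1)   [0·140 + 1·40 = 40]
  140 = 3·40 + 20   → row C = row A − 3·row B = (20, 1, −3)   [check: 1·140 − 3·40 = 20]
  40 = 2·20 + 0   → remainder 0, stop. gcd = 20 (last nonzero row C).
So gcd(40, 140) = 20, with Bézout identity 1·140 − 3·40 = 20. Containment (⊇): the Bézout identity exhibits 20 as an element of (40, 140), giving (20) ⊆ (40, 140). Containment (⊆): since 20 | 40 and 20 | 140 (40 = 20·2, 140 = 20·7), every Z-linear combination of 40 and 140 is divisible by 20, so (40, 140) ⊆ (20). Therefore (40, 140) = (20), d = 20.

Final answer: (40, 140) = (20); d = 20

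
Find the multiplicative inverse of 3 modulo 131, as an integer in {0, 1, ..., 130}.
Apply the extended Euclidean algorithm to (131, 3), tracking rows (r, s, t) with s·131 + t·3 = r. Each division r_prev = q·r_cur + r_new produces the new row as (previous row) − q·(current row):
  row A: (131, 1, 0)   [1·131 + 0·3 = 131]
  row B: (3, 0, 1)   [0·131 + 1·3 = 3]
  131 = 43·3 + 2   → row C = row A − 43·row B = (2, 1, −43)   [check: 1·131 − 43·3 = 2]
  3 = 1·2 + 1   → row D = row B − 1·row C = (1, −1, 44)   [check: −1·131 + 44·3 = 1]
  2 = 2·1 + 0   → remainder 0, stop. gcd = 1 (last nonzero row D).
The gcd is 1, so 3 is invertible mod 131. The last nonzero row gives −1·131 + 44·3 = 1, so t = 44. So 3^(−1) ≡ 44 (mod 131). Verify: 3 · 44 = 132 ≡ 1 (mod 131). ✓

Final answer: 3^(−1) ≡ 44 (mod 131)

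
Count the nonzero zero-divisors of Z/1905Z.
Z/1905Z has 896 nonzero zero-divisors

In Z/1905Z each nonzero element is either a unit (gcd with 1905 is 1) or a zero-divisor (gcd > 1). The number of units is φ(1905): factorise 1905 = 3 · 5 · 127, so φ(1905) = (3 − 1) · (5 − 1) · (127 − 1) = 2 · 4 · 126 = 1008. The nonzero elements number 1905 − 1 = 1904. Hence the nonzero zero-divisors number 1904 − 1008 = 896.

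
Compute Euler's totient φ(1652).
φ is multiplicative, with φ(p^e) = p^e − p^(e−1). Factorise 1652 = 2^2 · 7 · 59. Then
  φ(1652) = (2^2 − 2^1) · (7 − 1) · (59 − 1) = 2 · 6 · 58 = 696.

Final answer: φ(1652) = 696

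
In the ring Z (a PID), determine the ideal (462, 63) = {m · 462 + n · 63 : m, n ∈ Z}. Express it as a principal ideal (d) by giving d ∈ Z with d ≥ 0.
In the PID Z, (a, b) is generated by gcd(a, b). Compute gcd(462, 63) with the extended Euclidean algorithm, tracking rows (r, s, t) with s·462 + t·63 = r:
  row A: (462, 1, 0)   [1·462 + 0·63 = 462]
  row B: (63, 0, 1)   [0·462 + 1·63 = 63]
  462 = 7·63 + 21   → row C = row A − 7·row B = (21, 1, −7)   [check: 1·462 − 7·63 = 21]
  63 = 3·21 + 0   → remainder 0, stop. gcd = 21 (last nonzero row C).
So gcd(462, 63) = 21, with Bézout identity 1·462 − 7·63 = 21. Containment (⊇): the Bézout identity exhibits 21 as an element of (462, 63), giving (21) ⊆ (462, 63). Containment (⊆): since 21 | 462 and 21 | 63 (462 = 21·22, 63 = 21·3), every Z-linear combination of 462 and 63 is divisible by 21, so (462, 63) ⊆ (21). Therefore (462, 63) = (21), d = 21.

Final answer: (462, 63) = (21); d = 21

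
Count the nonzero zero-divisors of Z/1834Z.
Z/1834Z has 1053 nonzero zero-divisors

In Z/1834Z each nonzero element is either a unit (gcd with 1834 is 1) or a zero-divisor (gcd > 1). The number of units is φ(1834): factorise 1834 = 2 · 7 · 131, so φ(1834) = (2 − 1) · (7 − 1) · (131 − 1) = 1 · 6 · 130 = 780. The nonzero elements number 1834 − 1 = 1833. Hence the nonzero zero-divisors number 1833 − 780 = 1053.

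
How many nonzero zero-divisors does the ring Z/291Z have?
Z/291Z has 98 nonzero zero-divisors

In Z/291Z each nonzero element is either a unit (gcd with 291 is 1) or a zero-divisor (gcd > 1). The number of units is φ(291): factorise 291 = 3 · 97, so φ(291) = (3 − 1) · (97 − 1) = 2 · 96 = 192. The nonzero elements number 291 − 1 = 290. Hence the nonzero zero-divisors number 290 − 192 = 98.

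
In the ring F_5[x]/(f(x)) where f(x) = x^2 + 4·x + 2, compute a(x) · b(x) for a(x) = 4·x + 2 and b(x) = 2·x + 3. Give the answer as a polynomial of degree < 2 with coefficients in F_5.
a · b ≡ 4·x (mod f(x))

Multiply as integer polynomials: a · b = 8·x^2 + 16·x + 6. Reducing coefficients mod 5: a · b ≡ 3·x^2 + x + 1. Now divide by f(x) = x^2 + 4·x + 2 in F_5[x], eliminating the leading term at each step:
  leading term 3·x^2: subtract (3)·f(x) = 3·x^2 + 2·x + 1, leaving 4·x (coefficients mod 5)
The degree is now < 2, so this is the remainder. Hence a · b ≡ 4·x in F_5[x]/(f).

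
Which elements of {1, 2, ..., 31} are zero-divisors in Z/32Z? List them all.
An element a ∈ Z/32Z (with a ≠ 0) is a zero-divisor iff gcd(a, 32) > 1 (because a is a unit precisely when gcd(a, n) = 1, and in Z/nZ every nonzero, non-unit element is a zero-divisor). Scan a = 1, ..., 31 and keep those with gcd(a, 32) > 1:
  gcd(2, 32) = 2, gcd(4, 32) = 4, gcd(6, 32) = 2, gcd(8, 32) = 8, gcd(10, 32) = 2, gcd(12, 32) = 4, gcd(14, 32) = 2, gcd(16, 32) = 16, gcd(18, 32) = 2, gcd(20, 32) = 4, gcd(22, 32) = 2, gcd(24, 32) = 8, gcd(26, 32) = 2, gcd(28, 32) = 4, gcd(30, 32) = 2.
All other a ∈ {1, ..., 31} have gcd(a, 32) = 1 and are units. So the nonzero zero-divisors are exactly the 15 values of a appearing in this scan.

Final answer: nonzero zero-divisors of Z/32Z = {2, 4, 6, 8, 10, 12, 14, 16, 18, 20, 22, 24, 26, 28, 30}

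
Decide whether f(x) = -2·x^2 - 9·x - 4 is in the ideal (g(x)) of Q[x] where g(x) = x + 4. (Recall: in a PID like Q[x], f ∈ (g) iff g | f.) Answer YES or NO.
In Q[x] the ideal (g) consists of all multiples of g, so f ∈ (g) iff g | f, i.e. iff the remainder of f on division by g is 0. Divide f by g (g is monic, so eliminate the leading term of the running remainder at each step):
  leading term -2·x^2: subtract (-2·x)·g(x) = -2·x^2 - 8·x, leaving -x - 4
  leading term -x: subtract (-1)·g(x) = -x - 4, leaving 0
The remainder is 0, so f(x) = g(x) · h(x) with h(x) = -2·x - 1. Hence g | f, i.e. f ∈ (g).

Final answer: YES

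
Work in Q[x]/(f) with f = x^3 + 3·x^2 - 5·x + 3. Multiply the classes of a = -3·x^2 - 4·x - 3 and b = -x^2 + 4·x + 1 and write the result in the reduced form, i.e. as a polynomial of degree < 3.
a · b ≡ 50·x^2 - 110·x + 48 (mod f(x))

First multiply in Q[x] without reducing: a · b = 3·x^4 - 8·x^3 - 16·x^2 - 16·x - 3. Now divide by f(x) = x^3 + 3·x^2 - 5·x + 3, eliminating the leading term at each step:
  leading term 3·x^4: subtract (3·x)·f(x) = 3·x^4 + 9·x^3 - 15·x^2 + 9·x, leaving -17·x^3 - x^2 - 25·x - 3
  leading term -17·x^3: subtract (-17)·f(x) = -17·x^3 - 51·x^2 + 85·x - 51, leaving 50·x^2 - 110·x + 48
The degree is now < 3, so this is the remainder. Hence a · b ≡ 50·x^2 - 110·x + 48 in Q[x]/(f).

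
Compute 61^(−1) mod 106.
61^(−1) ≡ 73 (mod 106)

Apply the extended Euclidean algorithm to (106, 61), tracking rows (r, s, t) with s·106 + t·61 = r. Each division r_prev = q·r_cur + r_new produces the new row as (previous row) − q·(current row):
  row A: (106, 1, 0)   [1·106 + 0·61 = 106]
  row B: (61, 0, 1)   [0·106 + 1·61 = 61]
  106 = 1·61 + 45   → row C = row A − 1·row B = (45, 1, −1)   [check: 1·106 − 1·61 = 45]
  61 = 1·45 + 16   → row D = row B − 1·row C = (16, −1, 2)   [check: −1·106 + 2·61 = 16]
  45 = 2·16 + 13   → row E = row C − 2·row D = (13, 3, −5)   [check: 3·106 − 5·61 = 13]
  16 = 1·13 + 3   → row F = row D − 1·row E = (3, −4, 7)   [check: −4·106 + 7·61 = 3]
  13 = 4·3 + 1   → row G = row E − 4·row F = (1, 19, −33)   [check: 19·106 − 33·61 = 1]
  3 = 3·1 + 0   → remainder 0, stop. gcd = 1 (last nonzero row G).
The gcd is 1, so 61 is invertible mod 106. The last nonzero row gives 19·106 − 33·61 = 1, so t = −33. So 61^(−1) ≡ −33 ≡ 73 (mod 106). Verify: 61 · 73 = 4453 ≡ 1 (mod 106). ✓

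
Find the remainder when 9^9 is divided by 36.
9

Use repeated squaring. Binary(9) = 1001. Walk through the bits of the exponent 9 left-to-right: at each bit after the leading one, square the running value, then multiply by 9 if the bit is 1 (always reducing mod 36):
  bit 1 = 1 (leading): start with 9.
  bit 2 = 0: square 9^2 = 81 ≡ 9 (mod 36).
  bit 3 = 0: square 9^2 = 81 ≡ 9 (mod 36).
  bit 4 = 1: square 9^2 = 81 ≡ 9; bit is 1, so multiply 9·9 = 81 ≡ 9 (mod 36).
Final value: 9^9 ≡ 9 (mod 36).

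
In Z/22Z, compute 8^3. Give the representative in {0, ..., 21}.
6

Use repeated squaring. Binary(3) = 11. Walk through the bits of the exponent 3 left-to-right: at each bit after the leading one, square the running value, then multiply by 8 if the bit is 1 (always reducing mod 22):
  bit 1 = 1 (leading): start with 8.
  bit 2 = 1: square 8^2 = 64 ≡ 20; bit is 1, so multiply 20·8 = 160 ≡ 6 (mod 22).
Final value: 8^3 ≡ 6 (mod 22).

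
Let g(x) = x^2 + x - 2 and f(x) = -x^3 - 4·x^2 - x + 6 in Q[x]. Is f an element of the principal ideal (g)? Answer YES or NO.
In Q[x] the ideal (g) consists of all multiples of g, so f ∈ (g) iff g | f, i.e. iff the remainder of f on division by g is 0. Divide f by g (g is monic, so eliminate the leading term of the running remainder at each step):
  leading term -x^3: subtract (-x)·g(x) = -x^3 - x^2 + 2·x, leaving -3·x^2 - 3·x + 6
  leading term -3·x^2: subtract (-3)·g(x) = -3·x^2 - 3·x + 6, leaving 0
The remainder is 0, so f(x) = g(x) · h(x) with h(x) = -x - 3. Hence g | f, i.e. f ∈ (g).

Final answer: YES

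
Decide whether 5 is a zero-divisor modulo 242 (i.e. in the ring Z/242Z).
gcd(5, 242) = 1, so 5 is a unit in Z/242Z (it has a multiplicative inverse). A unit cannot be a zero-divisor: if 5·b ≡ 0 then multiplying both sides by 5^(−1) gives b ≡ 0. So 5 is not a zero-divisor.

Final answer: NO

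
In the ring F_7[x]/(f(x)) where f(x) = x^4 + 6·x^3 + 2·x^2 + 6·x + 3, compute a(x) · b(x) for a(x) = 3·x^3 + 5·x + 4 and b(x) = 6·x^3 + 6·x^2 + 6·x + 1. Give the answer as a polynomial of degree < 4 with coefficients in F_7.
Multiply as integer polynomials: a · b = 18·x^6 + 18·x^5 + 48·x^4 + 57·x^3 + 54·x^2 + 29·x + 4. Reducing coefficients mod 7: a · b ≡ 4·x^6 + 4·x^5 + 6·x^4 + x^3 + 5·x^2 + x + 4. Now divide by f(x) = x^4 + 6·x^3 + 2·x^2 + 6·x + 3 in F_7[x], eliminating the leading term at each step:
  leading term 4·x^6: subtract (4·x^2)·f(x) = 4·x^6 + 3·x^5 + x^4 + 3·x^3 + 5·x^2, leaving x^5 + 5·x^4 + 5·x^3 + x + 4 (coefficients mod 7)
  leading term x^5: subtract (x)·f(x) = x^5 + 6·x^4 + 2·x^3 + 6·x^2 + 3·x, leaving 6·x^4 + 3·x^3 + x^2 + 5·x + 4 (coefficients mod 7)
  leading term 6·x^4: subtract (6)·f(x) = 6·x^4 + x^3 + 5·x^2 + x + 4, leaving 2·x^3 + 3·x^2 + 4·x (coefficients mod 7)
The degree is now < 4, so this is the remainder. Hence a · b ≡ 2·x^3 + 3·x^2 + 4·x in F_7[x]/(f).

Final answer: a · b ≡ 2·x^3 + 3·x^2 + 4·x (mod f(x))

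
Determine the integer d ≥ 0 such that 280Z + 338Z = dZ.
(280, 338) = (2); d = 2

In the PID Z, (a, b) is generated by gcd(a, b). Compute gcd(338, 280) with the extended Euclidean algorithm, tracking rows (r, s, t) with s·338 + t·280 = r:
  row A: (338, 1, 0)   [1·338 + 0·280 = 338]
  row B: (280, 0, 1)   [0·338 + 1·280 = 280]
  338 = 1·280 + 58   → row C = row A − 1·row B = (58, 1, −1)   [check: 1·338 − 1·280 = 58]
  280 = 4·58 + 48   → row D = row B − 4·row C = (48, −4, 5)   [check: −4·338 + 5·280 = 48]
  58 = 1·48 + 10   → row E = row C − 1·row D = (10, 5, −6)   [check: 5·338 − 6·280 = 10]
  48 = 4·10 + 8   → row F = row D − 4·row E = (8, −24, 29)   [check: −24·338 + 29·280 = 8]
  10 = 1·8 + 2   → row G = row E − 1·row F = (2, 29, −35)   [check: 29·338 − 35·280 = 2]
  8 = 4·2 + 0   → remainder 0, stop. gcd = 2 (last nonzero row G).
So gcd(280, 338) = 2, with Bézout identity 29·338 − 35·280 = 2. Containment (⊇): the Bézout identity exhibits 2 as an element of (280, 338), giving (2) ⊆ (280, 338). Containment (⊆): since 2 | 280 and 2 | 338 (280 = 2·140, 338 = 2·169), every Z-linear combination of 280 and 338 is divisible by 2, so (280, 338) ⊆ (2). Therefore (280, 338) = (2), d = 2.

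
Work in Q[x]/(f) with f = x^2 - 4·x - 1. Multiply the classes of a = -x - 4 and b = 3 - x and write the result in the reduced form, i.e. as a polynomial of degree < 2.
First multiply in Q[x] without reducing: a · b = x^2 + x - 12. Now divide by f(x) = x^2 - 4·x - 1, eliminating the leading term at each step:
  leading term x^2: subtract (1)·f(x) = x^2 - 4·x - 1, leaving 5·x - 11
The degree is now < 2, so this is the remainder. Hence a · b ≡ 5·x - 11 in Q[x]/(f).

Final answer: a · b ≡ 5·x - 11 (mod f(x))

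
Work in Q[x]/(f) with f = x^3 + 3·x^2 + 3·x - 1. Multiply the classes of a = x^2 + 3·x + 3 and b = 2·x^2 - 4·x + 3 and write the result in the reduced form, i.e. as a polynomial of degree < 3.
a · b ≡ 3·x^2 + 11·x + 5 (mod f(x))

First multiply in Q[x] without reducing: a · b = 2·x^4 + 2·x^3 - 3·x^2 - 3·x + 9. Now divide by f(x) = x^3 + 3·x^2 + 3·x - 1, eliminating the leading term at each step:
  leading term 2·x^4: subtract (2·x)·f(x) = 2·x^4 + 6·x^3 + 6·x^2 - 2·x, leaving -4·x^3 - 9·x^2 - x + 9
  leading term -4·x^3: subtract (-4)·f(x) = -4·x^3 - 12·x^2 - 12·x + 4, leaving 3·x^2 + 11·x + 5
The degree is now < 3, so this is the remainder. Hence a · b ≡ 3·x^2 + 11·x + 5 in Q[x]/(f).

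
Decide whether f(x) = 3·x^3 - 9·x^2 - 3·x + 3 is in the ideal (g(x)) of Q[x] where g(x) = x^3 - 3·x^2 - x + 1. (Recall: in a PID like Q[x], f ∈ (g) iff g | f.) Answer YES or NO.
In Q[x] the ideal (g) consists of all multiples of g, so f ∈ (g) iff g | f, i.e. iff the remainder of f on division by g is 0. Divide f by g (g is monic, so eliminate the leading term of the running remainder at each step):
  leading term 3·x^3: subtract (3)·g(x) = 3·x^3 - 9·x^2 - 3·x + 3, leaving 0
The remainder is 0, so f(x) = g(x) · h(x) with h(x) = 3. Hence g | f, i.e. f ∈ (g).

Final answer: YES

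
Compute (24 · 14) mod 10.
Reduce the factors first: 24 ≡ 4, 14 ≡ 4 (mod 10), so 24 · 14 ≡ 4 · 4 (mod 10). 4 · 4 = 16. Dividing by 10: 16 = 1·10 + 6. So (24 · 14) mod 10 = 6.

Final answer: 6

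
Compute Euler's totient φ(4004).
φ is multiplicative, with φ(p^e) = p^e − p^(e−1). Factorise 4004 = 2^2 · 7 · 11 · 13. Then
  φ(4004) = (2^2 − 2^1) · (7 − 1) · (11 − 1) · (13 − 1) = 2 · 6 · 10 · 12 = 1440.

Final answer: φ(4004) = 1440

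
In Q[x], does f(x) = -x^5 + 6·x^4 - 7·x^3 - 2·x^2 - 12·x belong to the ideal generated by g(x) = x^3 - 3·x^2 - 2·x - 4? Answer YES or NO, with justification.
In Q[x] the ideal (g) consists of all multiples of g, so f ∈ (g) iff g | f, i.e. iff the remainder of f on division by g is 0. Divide f by g (g is monic, so eliminate the leading term of the running remainder at each step):
  leading term -x^5: subtract (-x^2)·g(x) = -x^5 + 3·x^4 + 2·x^3 + 4·x^2, leaving 3·x^4 - 9·x^3 - 6·x^2 - 12·x
  leading term 3·x^4: subtract (3·x)·g(x) = 3·x^4 - 9·x^3 - 6·x^2 - 12·x, leaving 0
The remainder is 0, so f(x) = g(x) · h(x) with h(x) = -x^2 + 3·x. Hence g | f, i.e. f ∈ (g).

Final answer: YES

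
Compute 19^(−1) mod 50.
19^(−1) ≡ 29 (mod 50)

Apply the extended Euclidean algorithm to (50, 19), tracking rows (r, s, t) with s·50 + t·19 = r. Each division r_prev = q·r_cur + r_new produces the new row as (previous row) − q·(current row):
  row A: (50, 1, 0)   [1·50 + 0·19 = 50]
  row B: (19, 0, 1)   [0·50 + 1·19 = 19]
  50 = 2·19 + 12   → row C = row A − 2·row B = (12, 1, −2)   [check: 1·50 − 2·19 = 12]
  19 = 1·12 + 7   → row D = row B − 1·row C = (7, −1, 3)   [check: −1·50 + 3·19 = 7]
  12 = 1·7 + 5   → row E = row C − 1·row D = (5, 2, −5)   [check: 2·50 − 5·19 = 5]
  7 = 1·5 + 2   → row F = row D − 1·row E = (2, −3, 8)   [check: −3·50 + 8·19 = 2]
  5 = 2·2 + 1   → row G = row E − 2·row F = (1, 8, −21)   [check: 8·50 − 21·19 = 1]
  2 = 2·1 + 0   → remainder 0, stop. gcd = 1 (last nonzero row G).
The gcd is 1, so 19 is invertible mod 50. The last nonzero row gives 8·50 − 21·19 = 1, so t = −21. So 19^(−1) ≡ −21 ≡ 29 (mod 50). Verify: 19 · 29 = 551 ≡ 1 (mod 50). ✓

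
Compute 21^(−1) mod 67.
Apply the extended Euclidean algorithm to (67, 21), tracking rows (r, s, t) with s·67 + t·21 = r. Each division r_prev = q·r_cur + r_new produces the new row as (previous row) − q·(current row):
  row A: (67, 1, 0)   [1·67 + 0·21 = 67]
  row B: (21, 0, 1)   [0·67 + 1·21 = 21]
  67 = 3·21 + 4   → row C = row A − 3·row B = (4, 1, −3)   [check: 1·67 − 3·21 = 4]
  21 = 5·4 + 1   → row D = row B − 5·row C = (1, −5, 16)   [check: −5·67 + 16·21 = 1]
  4 = 4·1 + 0   → remainder 0, stop. gcd = 1 (last nonzero row D).
The gcd is 1, so 21 is invertible mod 67. The last nonzero row gives −5·67 + 16·21 = 1, so t = 16. So 21^(−1) ≡ 16 (mod 67). Verify: 21 · 16 = 336 ≡ 1 (mod 67). ✓

Final answer: 21^(−1) ≡ 16 (mod 67)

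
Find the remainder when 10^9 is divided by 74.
Use repeated squaring. Binary(9) = 1001. Walk through the bits of the exponent 9 left-to-right: at each bit after the leading one, square the running value, then multiply by 10 if the bit is 1 (always reducing mod 74):
  bit 1 = 1 (leading): start with 10.
  bit 2 = 0: square 10^2 = 100 ≡ 26 (mod 74).
  bit 3 = 0: square 26^2 = 676 ≡ 10 (mod 74).
  bit 4 = 1: square 10^2 = 100 ≡ 26; bit is 1, so multiply 26·10 = 260 ≡ 38 (mod 74).
Final value: 10^9 ≡ 38 (mod 74).

Final answer: 38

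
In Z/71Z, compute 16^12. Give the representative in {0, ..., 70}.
Use repeated squaring. Binary(12) = 1100. Walk through the bits of the exponent 12 left-to-right: at each bit after the leading one, square the running value, then multiply by 16 if the bit is 1 (always reducing mod 71):
  bit 1 = 1 (leading): start with 16.
  bit 2 = 1: square 16^2 = 256 ≡ 43; bit is 1, so multiply 43·16 = 688 ≡ 49 (mod 71).
  bit 3 = 0: square 49^2 = 2401 ≡ 58 (mod 71).
  bit 4 = 0: square 58^2 = 3364 ≡ 27 (mod 71).
Final value: 16^12 ≡ 27 (mod 71).

Final answer: 27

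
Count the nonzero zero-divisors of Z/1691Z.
In Z/1691Z each nonzero element is either a unit (gcd with 1691 is 1) or a zero-divisor (gcd > 1). The number of units is φ(1691): factorise 1691 = 19 · 89, so φ(1691) = (19 − 1) · (89 − 1) = 18 · 88 = 1584. The nonzero elements number 1691 − 1 = 1690. Hence the nonzero zero-divisors number 1690 − 1584 = 106.

Final answer: Z/1691Z has 106 nonzero zero-divisors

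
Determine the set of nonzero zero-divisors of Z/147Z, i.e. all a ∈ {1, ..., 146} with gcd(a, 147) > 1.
An element a ∈ Z/147Z (with a ≠ 0) is a zero-divisor iff gcd(a, 147) > 1 (because a is a unit precisely when gcd(a, n) = 1, and in Z/nZ every nonzero, non-unit element is a zero-divisor). Scan a = 1, ..., 146 and keep those with gcd(a, 147) > 1:
  gcd(3, 147) = 3, gcd(6, 147) = 3, gcd(7, 147) = 7, gcd(9, 147) = 3, gcd(12, 147) = 3, gcd(14, 147) = 7, gcd(15, 147) = 3, gcd(18, 147) = 3, gcd(21, 147) = 21, gcd(24, 147) = 3, gcd(27, 147) = 3, gcd(28, 147) = 7, gcd(30, 147) = 3, gcd(33, 147) = 3, gcd(35, 147) = 7, gcd(36, 147) = 3, gcd(39, 147) = 3, gcd(42, 147) = 21, gcd(45, 147) = 3, gcd(48, 147) = 3, gcd(49, 147) = 49, gcd(51, 147) = 3, gcd(54, 147) = 3, gcd(56, 147) = 7, gcd(57, 147) = 3, gcd(60, 147) = 3, gcd(63, 147) = 21, gcd(66, 147) = 3, gcd(69, 147) = 3, gcd(70, 147) = 7, gcd(72, 147) = 3, gcd(75, 147) = 3, gcd(77, 147) = 7, gcd(78, 147) = 3, gcd(81, 147) = 3, gcd(84, 147) = 21, gcd(87, 147) = 3, gcd(90, 147) = 3, gcd(91, 147) = 7, gcd(93, 147) = 3, gcd(96, 147) = 3, gcd(98, 147) = 49, gcd(99, 147) = 3, gcd(102, 147) = 3, gcd(105, 147) = 21, gcd(108, 147) = 3, gcd(111, 147) = 3, gcd(112, 147) = 7, gcd(114, 147) = 3, gcd(117, 147) = 3, gcd(119, 147) = 7, gcd(120, 147) = 3, gcd(123, 147) = 3, gcd(126, 147) = 21, gcd(129, 147) = 3, gcd(132, 147) = 3, gcd(133, 147) = 7, gcd(135, 147) = 3, gcd(138, 147) = 3, gcd(140, 147) = 7, gcd(141, 147) = 3, gcd(144, 147) = 3.
All other a ∈ {1, ..., 146} have gcd(a, 147) = 1 and are units. So the nonzero zero-divisors are exactly the 62 values of a appearing in this scan.

Final answer: nonzero zero-divisors of Z/147Z = {3, 6, 7, 9, 12, 14, 15, 18, 21, 24, 27, 28, 30, 33, 35, 36, 39, 42, 45, 48, 49, 51, 54, 56, 57, 60, 63, 66, 69, 70, 72, 75, 77, 78, 81, 84, 87, 90, 91, 93, 96, 98, 99, 102, 105, 108, 111, 112, 114, 117, 119, 120, 123, 126, 129, 132, 133, 135, 138, 140, 141, 144}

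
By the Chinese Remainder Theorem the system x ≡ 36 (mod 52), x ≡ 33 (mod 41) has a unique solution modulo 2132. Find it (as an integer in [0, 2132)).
x ≡ 1960 (mod 2132); the representative in [0, 2132) is 1960

The moduli 52, 41 are pairwise coprime, so by the CRT there is a unique solution mod 52·41 = 2132.
Solve by successive substitution. Start with x ≡ 36 (mod 52).
  Combine with x ≡ 33 (mod 41): write x = 36 + 52·t and require 36 + 52·t ≡ 33 (mod 41), i.e. 52·t ≡ 33 − 36 ≡ 38 (mod 41). Since 52^(−1) ≡ 15 (mod 41) (52 ≡ 11 (mod 41)), t ≡ 15·38 ≡ 37 (mod 41). So x ≡ 36 + 52·37 = 1960 (mod 2132).
Unique solution in [0, 2132): x = 1960.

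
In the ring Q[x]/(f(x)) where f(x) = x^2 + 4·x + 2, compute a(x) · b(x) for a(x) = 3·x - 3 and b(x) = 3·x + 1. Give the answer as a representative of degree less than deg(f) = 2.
First multiply in Q[x] without reducing: a · b = 9·x^2 - 6·x - 3. Now divide by f(x) = x^2 + 4·x + 2, eliminating the leading term at each step:
  leading term 9·x^2: subtract (9)·f(x) = 9·x^2 + 36·x + 18, leaving -42·x - 21
The degree is now < 2, so this is the remainder. Hence a · b ≡ -42·x - 21 in Q[x]/(f).

Final answer: a · b ≡ -42·x - 21 (mod f(x))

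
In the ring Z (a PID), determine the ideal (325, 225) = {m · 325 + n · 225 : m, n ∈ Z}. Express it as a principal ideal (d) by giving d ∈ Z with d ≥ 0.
(325, 225) = (25); d = 25

In the PID Z, (a, b) is generated by gcd(a, b). Compute gcd(325, 225) with the extended Euclidean algorithm, tracking rows (r, s, t) with s·325 + t·225 = r:
  row A: (325, 1, 0)   [1·325 + 0·225 = 325]
  row B: (225, 0, 1)   [0·325 + 1·225 = 225]
  325 = 1·225 + 100   → row C = row A − 1·row B = (100, 1, −1)   [check: 1·325 − 1·225 = 100]
  225 = 2·100 + 25   → row D = row B − 2·row C = (25, −2, 3)   [check: −2·325 + 3·225 = 25]
  100 = 4·25 + 0   → remainder 0, stop. gcd = 25 (last nonzero row D).
So gcd(325, 225) = 25, with Bézout identity −2·325 + 3·225 = 25. Containment (⊇): the Bézout identity exhibits 25 as an element of (325, 225), giving (25) ⊆ (325, 225). Containment (⊆): since 25 | 325 and 25 | 225 (325 = 25·13, 225 = 25·9), every Z-linear combination of 325 and 225 is divisible by 25, so (325, 225) ⊆ (25). Therefore (325, 225) = (25), d = 25.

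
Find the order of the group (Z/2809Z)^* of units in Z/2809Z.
(Z/2809Z)^* consists of the classes a with gcd(a, 2809) = 1, so its order is φ(2809). φ is multiplicative, with φ(p^e) = p^e − p^(e−1). Factorise 2809 = 53^2. Then
  φ(2809) = (53^2 − 53^1) = 2756 = 2756.
Thus |(Z/2809Z)^*| = 2756.

Final answer: |(Z/2809Z)^*| = 2756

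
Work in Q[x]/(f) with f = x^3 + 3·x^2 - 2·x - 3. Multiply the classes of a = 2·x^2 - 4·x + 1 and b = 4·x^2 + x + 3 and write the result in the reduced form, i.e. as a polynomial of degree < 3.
First multiply in Q[x] without reducing: a · b = 8·x^4 - 14·x^3 + 6·x^2 - 11·x + 3. Now divide by f(x) = x^3 + 3·x^2 - 2·x - 3, eliminating the leading term at each step:
  leading term 8·x^4: subtract (8·x)·f(x) = 8·x^4 + 24·x^3 - 16·x^2 - 24·x, leaving -38·x^3 + 22·x^2 + 13·x + 3
  leading term -38·x^3: subtract (-38)·f(x) = -38·x^3 - 114·x^2 + 76·x + 114, leaving 136·x^2 - 63·x - 111
The degree is now < 3, so this is the remainder. Hence a · b ≡ 136·x^2 - 63·x - 111 in Q[x]/(f).

Final answer: a · b ≡ 136·x^2 - 63·x - 111 (mod f(x))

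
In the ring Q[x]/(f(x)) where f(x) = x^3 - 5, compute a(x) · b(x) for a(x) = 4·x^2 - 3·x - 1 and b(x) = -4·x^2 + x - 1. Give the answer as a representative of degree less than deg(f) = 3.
First multiply in Q[x] without reducing: a · b = -16·x^4 + 16·x^3 - 3·x^2 + 2·x + 1. Now divide by f(x) = x^3 - 5, eliminating the leading term at each step:
  leading term -16·x^4: subtract (-16·x)·f(x) = -16·x^4 + 80·x, leaving 16·x^3 - 3·x^2 - 78·x + 1
  leading term 16·x^3: subtract (16)·f(x) = 16·x^3 - 80, leaving -3·x^2 - 78·x + 81
The degree is now < 3, so this is the remainder. Hence a · b ≡ -3·x^2 - 78·x + 81 in Q[x]/(f).

Final answer: a · b ≡ -3·x^2 - 78·x + 81 (mod f(x))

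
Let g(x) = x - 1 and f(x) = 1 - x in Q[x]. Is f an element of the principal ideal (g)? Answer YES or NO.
In Q[x] the ideal (g) consists of all multiples of g, so f ∈ (g) iff g | f, i.e. iff the remainder of f on division by g is 0. Divide f by g (g is monic, so eliminate the leading term of the running remainder at each step):
  leading term -x: subtract (-1)·g(x) = 1 - x, leaving 0
The remainder is 0, so f(x) = g(x) · h(x) with h(x) = -1. Hence g | f, i.e. f ∈ (g).

Final answer: YES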